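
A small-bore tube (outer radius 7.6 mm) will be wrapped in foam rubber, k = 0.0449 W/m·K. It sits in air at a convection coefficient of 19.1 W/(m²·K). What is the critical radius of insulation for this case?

For a cylinder r_cr = k/h = 0.0449/19.1
r_cr = 2.35 mm; since the bare radius (7.6 mm) is above r_cr, any added insulation will reduce heat loss.

r_cr ≈ 2.35 mm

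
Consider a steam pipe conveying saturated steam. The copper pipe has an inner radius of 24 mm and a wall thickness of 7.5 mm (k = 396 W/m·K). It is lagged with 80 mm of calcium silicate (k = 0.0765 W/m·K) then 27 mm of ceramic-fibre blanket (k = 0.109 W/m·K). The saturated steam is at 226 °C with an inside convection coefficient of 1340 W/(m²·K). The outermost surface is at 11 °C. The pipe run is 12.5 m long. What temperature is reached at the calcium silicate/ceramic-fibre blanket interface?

T ≈ 34.1 °C

For a radial system each layer contributes R = ln(r_out/r_in)/(2πkL); films add R = 1/(hA).
R_inner film = 1/(h_i·2πr₁L) = 1/(1340×2π×0.024×12.5) = 3.959×10^-4 K/W
R_copper pipe wall = ln(31.5/24)/(2π×396×12.5) = 8.743×10^-6 K/W
R_calcium silicate = ln(111.5/31.5)/(2π×0.0765×12.5) = 0.2104 K/W
R_ceramic-fibre blanket = ln(138.5/111.5)/(2π×0.109×12.5) = 0.02533 K/W
R_total = 0.2361 K/W
Q = ΔT/R_total = 215/0.2361
Q = 911 W
T_interface = T_inner − Q·ΣR(inner→interface) = 226 − 911×0.2108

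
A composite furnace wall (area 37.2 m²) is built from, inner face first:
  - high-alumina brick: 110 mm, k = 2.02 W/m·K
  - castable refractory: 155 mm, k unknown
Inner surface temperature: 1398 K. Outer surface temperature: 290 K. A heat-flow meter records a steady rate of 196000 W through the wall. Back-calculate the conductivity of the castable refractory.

k ≈ 0.995 W/(m·K)

Model the wall as resistances in series:
R_high-alumina brick = L/(kA) = 0.11/(2.02×37.2) = 0.001464 K/W
Sum of known resistances R_other = 0.001464 K/W
Total R = ΔT/Q = 1108/196000 = 0.005653 K/W
R_castable refractory = R_total − R_other = 0.004189 K/W
k = L/(R·A) = 0.155/(0.004189×37.2)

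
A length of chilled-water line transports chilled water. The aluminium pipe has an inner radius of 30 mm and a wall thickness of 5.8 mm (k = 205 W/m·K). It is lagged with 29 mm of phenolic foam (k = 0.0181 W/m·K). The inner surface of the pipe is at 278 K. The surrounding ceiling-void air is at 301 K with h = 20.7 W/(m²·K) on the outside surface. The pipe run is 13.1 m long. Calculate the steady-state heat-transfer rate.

Q ≈ 56.5 W

Per-layer cylindrical resistances, series-summed:
R_aluminium pipe wall = ln(35.8/30)/(2π×205×13.1) = 1.048×10^-5 K/W
R_phenolic foam = ln(64.8/35.8)/(2π×0.0181×13.1) = 0.3983 K/W
R_outer film = 1/(h_o·2πr_oL) = 1/(20.7×2π×0.0648×13.1) = 0.009057 K/W
R_total = 0.4073 K/W
Q = ΔT/R_total = 23/0.4073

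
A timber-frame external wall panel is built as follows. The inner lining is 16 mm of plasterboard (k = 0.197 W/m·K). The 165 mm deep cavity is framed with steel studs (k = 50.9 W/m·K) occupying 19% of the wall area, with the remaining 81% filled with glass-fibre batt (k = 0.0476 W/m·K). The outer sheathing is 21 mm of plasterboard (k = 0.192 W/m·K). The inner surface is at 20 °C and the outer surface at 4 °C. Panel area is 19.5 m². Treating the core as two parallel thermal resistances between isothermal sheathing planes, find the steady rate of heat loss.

Sheathing layers in series; stud and cavity paths in parallel between them.
R_inner = 0.016/(0.197×19.5) = 0.004165 K/W
R_stud  = 0.165/(50.9×0.19×19.5) = 8.749×10^-4 K/W
R_cav   = 0.165/(0.0476×0.81×19.5) = 0.2195 K/W
1/R_core = 1/R_stud + 1/R_cav → R_core = 8.715×10^-4 K/W
R_outer = 0.021/(0.192×19.5) = 0.005609 K/W
R_total = 0.01065 K/W
Q = ΔT/R_total = 16/0.01065

Q ≈ 1500 W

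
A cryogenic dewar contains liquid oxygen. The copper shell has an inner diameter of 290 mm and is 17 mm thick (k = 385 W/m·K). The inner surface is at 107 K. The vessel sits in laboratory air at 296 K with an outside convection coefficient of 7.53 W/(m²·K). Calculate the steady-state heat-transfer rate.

Q ≈ 469 W

Radial (spherical) resistances in series:
R_copper shell = (1/0.145 − 1/0.162)/(4π×385) = 1.496×10^-4 K/W
R_outer film = 1/(h·4πr_o²) = 1/(7.53×4π×0.162²) = 0.4027 K/W
R_total = 0.4028 K/W
Q = ΔT/R_total = 189/0.4028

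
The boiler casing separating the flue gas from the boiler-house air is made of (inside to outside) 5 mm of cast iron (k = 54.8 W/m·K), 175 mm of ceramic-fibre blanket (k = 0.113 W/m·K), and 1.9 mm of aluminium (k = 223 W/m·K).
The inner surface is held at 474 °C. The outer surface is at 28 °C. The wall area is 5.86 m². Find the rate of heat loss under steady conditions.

Q ≈ 1690 W

Thermal resistances in series:
R_cast iron = L/(kA) = 0.005/(54.8×5.86) = 1.557×10^-5 K/W
R_ceramic-fibre blanket = L/(kA) = 0.175/(0.113×5.86) = 0.2643 K/W
R_aluminium = L/(kA) = 0.0019/(223×5.86) = 1.454×10^-6 K/W
R_total = 0.2643 K/W
Q = ΔT / R_total = 446 / 0.2643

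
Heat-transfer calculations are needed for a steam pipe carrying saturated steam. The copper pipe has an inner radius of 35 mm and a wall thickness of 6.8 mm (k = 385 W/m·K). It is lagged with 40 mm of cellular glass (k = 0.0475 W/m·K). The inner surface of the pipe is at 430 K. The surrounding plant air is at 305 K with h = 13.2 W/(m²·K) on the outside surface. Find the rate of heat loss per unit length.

q′ ≈ 52.1 W/m

Radial resistances (cylindrical: R_cond = ln(r_o/r_i)/(2πkL), R_conv = 1/(h·2πrL)):
R_copper pipe wall = ln(41.8/35)/(2π×385×1) = 7.34×10^-5 K/W
R_cellular glass = ln(81.8/41.8)/(2π×0.0475×1) = 2.25 K/W
R_outer film = 1/(h_o·2πr_oL) = 1/(13.2×2π×0.0818×1) = 0.1474 K/W
R_total = 2.397 K/W
Q = ΔT/R_total = 125/2.397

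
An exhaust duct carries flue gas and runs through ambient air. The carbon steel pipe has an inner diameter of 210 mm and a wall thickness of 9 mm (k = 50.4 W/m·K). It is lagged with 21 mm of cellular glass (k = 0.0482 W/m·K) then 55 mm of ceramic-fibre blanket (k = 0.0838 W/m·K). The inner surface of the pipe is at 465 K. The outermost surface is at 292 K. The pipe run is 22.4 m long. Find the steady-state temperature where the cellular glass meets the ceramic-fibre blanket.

T ≈ 385 K

Radial resistances (cylindrical: R_cond = ln(r_o/r_i)/(2πkL), R_conv = 1/(h·2πrL)):
R_carbon steel pipe wall = ln(114/105)/(2π×50.4×22.4) = 1.159×10^-5 K/W
R_cellular glass = ln(135/114)/(2π×0.0482×22.4) = 0.02492 K/W
R_ceramic-fibre blanket = ln(190/135)/(2π×0.0838×22.4) = 0.02898 K/W
R_total = 0.05391 K/W
Q = ΔT/R_total = 173/0.05391
Q = 3210 W
T_interface = T_inner − Q·ΣR(inner→interface) = 465 − 3210×0.02494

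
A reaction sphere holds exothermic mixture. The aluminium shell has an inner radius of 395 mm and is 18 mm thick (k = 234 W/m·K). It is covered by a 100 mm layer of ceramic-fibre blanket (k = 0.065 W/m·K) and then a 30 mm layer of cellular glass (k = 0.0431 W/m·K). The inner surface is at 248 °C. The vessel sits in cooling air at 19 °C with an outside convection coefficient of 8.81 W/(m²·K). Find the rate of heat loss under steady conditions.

Q ≈ 284 W

Each spherical layer contributes R = (1/r_i − 1/r_o)/(4πk):
R_aluminium shell = (1/0.395 − 1/0.413)/(4π×234) = 3.752×10^-5 K/W
R_ceramic-fibre blanket = (1/0.413 − 1/0.513)/(4π×0.065) = 0.5778 K/W
R_cellular glass = (1/0.513 − 1/0.543)/(4π×0.0431) = 0.1988 K/W
R_outer film = 1/(h·4πr_o²) = 1/(8.81×4π×0.543²) = 0.03063 K/W
R_total = 0.8074 K/W
Q = ΔT/R_total = 229/0.8074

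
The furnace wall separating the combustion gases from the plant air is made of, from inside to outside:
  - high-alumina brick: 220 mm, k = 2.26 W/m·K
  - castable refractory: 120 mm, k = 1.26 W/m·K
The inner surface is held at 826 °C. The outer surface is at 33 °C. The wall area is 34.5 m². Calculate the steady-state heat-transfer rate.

Using the resistance-network approach (series):
R_high-alumina brick = L/(kA) = 0.22/(2.26×34.5) = 0.002822 K/W
R_castable refractory = L/(kA) = 0.12/(1.26×34.5) = 0.002761 K/W
R_total = 0.005582 K/W
Q = ΔT / R_total = 793 / 0.005582

Q ≈ 142000 W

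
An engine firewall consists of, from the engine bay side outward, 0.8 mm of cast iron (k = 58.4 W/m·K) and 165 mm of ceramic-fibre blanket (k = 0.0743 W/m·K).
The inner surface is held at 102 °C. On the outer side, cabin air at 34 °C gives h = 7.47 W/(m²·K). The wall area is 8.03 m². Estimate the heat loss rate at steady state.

Q ≈ 232 W

Thermal resistances in series:
R_cast iron = L/(kA) = 0.0008/(58.4×8.03) = 1.706×10^-6 K/W
R_ceramic-fibre blanket = L/(kA) = 0.165/(0.0743×8.03) = 0.2766 K/W
R_outer film = 1/(h_o·A) = 1/(7.47×8.03) = 0.01667 K/W
R_total = 0.2932 K/W
Q = ΔT / R_total = 68 / 0.2932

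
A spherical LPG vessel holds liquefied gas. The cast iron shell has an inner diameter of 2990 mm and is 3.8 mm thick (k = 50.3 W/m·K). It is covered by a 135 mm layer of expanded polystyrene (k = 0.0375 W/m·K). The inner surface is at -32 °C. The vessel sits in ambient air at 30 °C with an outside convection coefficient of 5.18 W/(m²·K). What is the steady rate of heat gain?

For a spherical shell R = (1/r₁ − 1/r₂)/(4πk); film R = 1/(h·4πr²). In series:
R_cast iron shell = (1/1.495 − 1/1.4988)/(4π×50.3) = 2.683×10^-6 K/W
R_expanded polystyrene = (1/1.4988 − 1/1.6338)/(4π×0.0375) = 0.117 K/W
R_outer film = 1/(h·4πr_o²) = 1/(5.18×4π×1.6338²) = 0.005755 K/W
R_total = 0.1227 K/W
Q = ΔT/R_total = 62/0.1227

Q ≈ 505 W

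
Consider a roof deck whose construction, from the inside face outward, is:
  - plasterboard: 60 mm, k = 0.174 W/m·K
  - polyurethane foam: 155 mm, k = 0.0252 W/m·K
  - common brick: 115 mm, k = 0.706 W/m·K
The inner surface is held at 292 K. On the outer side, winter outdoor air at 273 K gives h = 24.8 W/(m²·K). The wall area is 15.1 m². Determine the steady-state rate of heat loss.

Using the resistance-network approach (series):
R_plasterboard = L/(kA) = 0.06/(0.174×15.1) = 0.02284 K/W
R_polyurethane foam = L/(kA) = 0.155/(0.0252×15.1) = 0.4073 K/W
R_common brick = L/(kA) = 0.115/(0.706×15.1) = 0.01079 K/W
R_outer film = 1/(h_o·A) = 1/(24.8×15.1) = 0.00267 K/W
R_total = 0.4436 K/W
Q = ΔT / R_total = 19 / 0.4436

Q ≈ 42.8 W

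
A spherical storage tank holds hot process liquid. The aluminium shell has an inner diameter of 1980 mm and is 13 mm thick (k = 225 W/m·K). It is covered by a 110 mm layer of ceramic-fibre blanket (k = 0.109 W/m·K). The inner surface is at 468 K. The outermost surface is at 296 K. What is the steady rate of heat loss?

Q ≈ 2390 W

Radial (spherical) resistances in series:
R_aluminium shell = (1/0.99 − 1/1.003)/(4π×225) = 4.63×10^-6 K/W
R_ceramic-fibre blanket = (1/1.003 − 1/1.113)/(4π×0.109) = 0.07194 K/W
R_total = 0.07194 K/W
Q = ΔT/R_total = 172/0.07194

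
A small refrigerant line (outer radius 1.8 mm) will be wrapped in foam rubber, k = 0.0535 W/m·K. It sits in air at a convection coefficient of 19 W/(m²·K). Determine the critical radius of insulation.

r_cr ≈ 2.82 mm

For a cylinder r_cr = k/h = 0.0535/19
r_cr = 2.82 mm; since the bare radius (1.8 mm) is below r_cr, adding a thin layer of insulation will *increase* heat loss.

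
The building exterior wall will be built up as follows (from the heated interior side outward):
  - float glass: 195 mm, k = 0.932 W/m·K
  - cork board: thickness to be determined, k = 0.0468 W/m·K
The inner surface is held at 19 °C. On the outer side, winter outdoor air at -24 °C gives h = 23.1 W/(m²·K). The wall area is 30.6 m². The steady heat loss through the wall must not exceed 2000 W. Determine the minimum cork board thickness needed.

Thermal resistances in series:
R_float glass = L/(kA) = 0.195/(0.932×30.6) = 0.006837 K/W
R_outer film = 1/(h_o·A) = 1/(23.1×30.6) = 0.001415 K/W
Sum of the known resistances R_other = 0.008252 K/W
Required total resistance R_tot = ΔT/Q_allow = 43/2000 = 0.0215 K/W
R_cork board = R_tot − R_other = 0.01325 K/W
L = R·k·A = 0.01325×0.0468×30.6

L ≈ 19 mm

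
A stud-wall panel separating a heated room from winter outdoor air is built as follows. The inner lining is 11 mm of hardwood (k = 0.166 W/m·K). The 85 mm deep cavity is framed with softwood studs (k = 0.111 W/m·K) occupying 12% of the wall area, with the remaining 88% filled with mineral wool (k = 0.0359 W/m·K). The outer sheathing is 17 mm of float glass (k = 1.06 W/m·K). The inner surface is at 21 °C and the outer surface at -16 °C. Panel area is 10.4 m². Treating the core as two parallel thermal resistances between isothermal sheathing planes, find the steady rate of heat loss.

Sheathing layers in series; stud and cavity paths in parallel between them.
R_inner = 0.011/(0.166×10.4) = 0.006372 K/W
R_stud  = 0.085/(0.111×0.12×10.4) = 0.6136 K/W
R_cav   = 0.085/(0.0359×0.88×10.4) = 0.2587 K/W
1/R_core = 1/R_stud + 1/R_cav → R_core = 0.182 K/W
R_outer = 0.017/(1.06×10.4) = 0.001542 K/W
R_total = 0.1899 K/W
Q = ΔT/R_total = 37/0.1899

Q ≈ 195 W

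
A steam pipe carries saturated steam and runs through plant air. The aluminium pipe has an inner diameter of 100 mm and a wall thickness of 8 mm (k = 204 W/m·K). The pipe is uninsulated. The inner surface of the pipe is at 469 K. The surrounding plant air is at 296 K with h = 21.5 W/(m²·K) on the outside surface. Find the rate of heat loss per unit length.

Cylindrical conduction, so R = ln(r₂/r₁)/(2πkL) per layer, in series:
R_aluminium pipe wall = ln(58/50)/(2π×204×1) = 1.158×10^-4 K/W
R_outer film = 1/(h_o·2πr_oL) = 1/(21.5×2π×0.058×1) = 0.1276 K/W
R_total = 0.1277 K/W
Q = ΔT/R_total = 173/0.1277

q′ ≈ 1350 W/m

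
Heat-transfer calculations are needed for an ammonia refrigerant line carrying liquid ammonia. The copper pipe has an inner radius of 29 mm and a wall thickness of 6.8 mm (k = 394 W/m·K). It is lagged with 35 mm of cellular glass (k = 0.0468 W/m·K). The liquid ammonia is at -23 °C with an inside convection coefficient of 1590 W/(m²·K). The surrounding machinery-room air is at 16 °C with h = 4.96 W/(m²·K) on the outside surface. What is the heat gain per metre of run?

q′ ≈ 14.1 W/m

Radial resistances (cylindrical: R_cond = ln(r_o/r_i)/(2πkL), R_conv = 1/(h·2πrL)):
R_inner film = 1/(h_i·2πr₁L) = 1/(1590×2π×0.029×1) = 0.003452 K/W
R_copper pipe wall = ln(35.8/29)/(2π×394×1) = 8.509×10^-5 K/W
R_cellular glass = ln(70.8/35.8)/(2π×0.0468×1) = 2.319 K/W
R_outer film = 1/(h_o·2πr_oL) = 1/(4.96×2π×0.0708×1) = 0.4532 K/W
R_total = 2.776 K/W
Q = ΔT/R_total = 39/2.776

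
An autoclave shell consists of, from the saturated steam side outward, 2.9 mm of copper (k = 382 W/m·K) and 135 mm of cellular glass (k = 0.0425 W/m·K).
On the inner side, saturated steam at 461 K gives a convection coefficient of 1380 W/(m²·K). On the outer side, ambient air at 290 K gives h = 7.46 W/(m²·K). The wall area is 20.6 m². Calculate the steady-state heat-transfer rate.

Q ≈ 1060 W

Model the wall as resistances in series:
R_inner film = 1/(h_i·A) = 1/(1380×20.6) = 3.518×10^-5 K/W
R_copper = L/(kA) = 0.0029/(382×20.6) = 3.685×10^-7 K/W
R_cellular glass = L/(kA) = 0.135/(0.0425×20.6) = 0.1542 K/W
R_outer film = 1/(h_o·A) = 1/(7.46×20.6) = 0.006507 K/W
R_total = 0.1607 K/W
Q = ΔT / R_total = 171 / 0.1607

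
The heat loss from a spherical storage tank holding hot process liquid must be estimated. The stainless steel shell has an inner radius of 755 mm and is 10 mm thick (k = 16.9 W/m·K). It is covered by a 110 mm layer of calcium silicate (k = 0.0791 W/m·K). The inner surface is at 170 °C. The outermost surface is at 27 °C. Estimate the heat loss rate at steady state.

Q ≈ 865 W

Spherical conduction: R = (1/r_in − 1/r_out)/(4πk) per layer; series-sum.
R_stainless steel shell = (1/0.755 − 1/0.765)/(4π×16.9) = 8.153×10^-5 K/W
R_calcium silicate = (1/0.765 − 1/0.875)/(4π×0.0791) = 0.1653 K/W
R_total = 0.1654 K/W
Q = ΔT/R_total = 143/0.1654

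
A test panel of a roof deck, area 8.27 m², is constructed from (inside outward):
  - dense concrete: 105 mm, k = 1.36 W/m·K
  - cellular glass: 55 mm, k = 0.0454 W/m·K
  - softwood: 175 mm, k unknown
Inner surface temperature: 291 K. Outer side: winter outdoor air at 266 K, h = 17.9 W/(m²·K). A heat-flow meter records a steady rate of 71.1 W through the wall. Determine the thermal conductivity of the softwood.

Using the resistance-network approach (series):
R_dense concrete = L/(kA) = 0.105/(1.36×8.27) = 0.009336 K/W
R_cellular glass = L/(kA) = 0.055/(0.0454×8.27) = 0.1465 K/W
R_outer film = 1/(h_o·A) = 1/(17.9×8.27) = 0.006755 K/W
Sum of known resistances R_other = 0.1626 K/W
Total R = ΔT/Q = 25/71.1 = 0.3516 K/W
R_softwood = R_total − R_other = 0.189 K/W
k = L/(R·A) = 0.175/(0.189×8.27)

k ≈ 0.112 W/(m·K)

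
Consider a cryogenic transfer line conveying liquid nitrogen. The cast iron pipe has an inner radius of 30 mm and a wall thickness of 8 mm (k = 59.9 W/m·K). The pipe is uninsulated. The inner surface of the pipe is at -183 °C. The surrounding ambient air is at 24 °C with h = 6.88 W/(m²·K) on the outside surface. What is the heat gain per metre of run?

Treating each annulus and film as a series resistance:
R_cast iron pipe wall = ln(38/30)/(2π×59.9×1) = 6.281×10^-4 K/W
R_outer film = 1/(h_o·2πr_oL) = 1/(6.88×2π×0.038×1) = 0.6088 K/W
R_total = 0.6094 K/W
Q = ΔT/R_total = 207/0.6094

q′ ≈ 340 W/m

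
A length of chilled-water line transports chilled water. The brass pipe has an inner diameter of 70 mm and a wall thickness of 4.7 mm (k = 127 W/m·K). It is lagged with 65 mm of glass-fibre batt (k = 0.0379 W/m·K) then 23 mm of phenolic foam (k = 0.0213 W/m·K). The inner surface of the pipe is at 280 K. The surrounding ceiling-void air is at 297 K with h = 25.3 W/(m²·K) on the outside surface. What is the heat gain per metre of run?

Radial resistances (cylindrical: R_cond = ln(r_o/r_i)/(2πkL), R_conv = 1/(h·2πrL)):
R_brass pipe wall = ln(39.7/35)/(2π×127×1) = 1.579×10^-4 K/W
R_glass-fibre batt = ln(104.7/39.7)/(2π×0.0379×1) = 4.072 K/W
R_phenolic foam = ln(127.7/104.7)/(2π×0.0213×1) = 1.484 K/W
R_outer film = 1/(h_o·2πr_oL) = 1/(25.3×2π×0.1277×1) = 0.04926 K/W
R_total = 5.606 K/W
Q = ΔT/R_total = 17/5.606

q′ ≈ 3.03 W/m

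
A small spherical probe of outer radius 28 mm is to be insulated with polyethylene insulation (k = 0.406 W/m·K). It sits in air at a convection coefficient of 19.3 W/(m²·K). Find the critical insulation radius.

For a sphere r_cr = 2k/h = 2×0.406/19.3
r_cr = 42.1 mm; since the bare radius (28 mm) is below r_cr, adding a thin layer of insulation will *increase* heat loss.

r_cr ≈ 42.1 mm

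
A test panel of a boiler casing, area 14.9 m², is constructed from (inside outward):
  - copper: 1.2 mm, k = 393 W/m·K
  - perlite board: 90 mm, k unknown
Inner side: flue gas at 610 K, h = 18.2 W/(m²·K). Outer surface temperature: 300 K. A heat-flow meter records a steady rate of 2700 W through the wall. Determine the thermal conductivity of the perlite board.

Model the wall as resistances in series:
R_inner film = 1/(h_i·A) = 1/(18.2×14.9) = 0.003688 K/W
R_copper = L/(kA) = 0.0012/(393×14.9) = 2.049×10^-7 K/W
Sum of known resistances R_other = 0.003688 K/W
Total R = ΔT/Q = 310/2700 = 0.1148 K/W
R_perlite board = R_total − R_other = 0.1111 K/W
k = L/(R·A) = 0.09/(0.1111×14.9)

k ≈ 0.0544 W/(m·K)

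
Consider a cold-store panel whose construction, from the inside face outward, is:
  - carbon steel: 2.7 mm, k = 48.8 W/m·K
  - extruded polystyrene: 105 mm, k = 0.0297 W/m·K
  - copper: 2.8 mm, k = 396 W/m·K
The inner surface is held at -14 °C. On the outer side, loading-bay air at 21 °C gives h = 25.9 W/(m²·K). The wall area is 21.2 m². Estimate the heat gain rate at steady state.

Using the resistance-network approach (series):
R_carbon steel = L/(kA) = 0.0027/(48.8×21.2) = 2.61×10^-6 K/W
R_extruded polystyrene = L/(kA) = 0.105/(0.0297×21.2) = 0.1668 K/W
R_copper = L/(kA) = 0.0028/(396×21.2) = 3.335×10^-7 K/W
R_outer film = 1/(h_o·A) = 1/(25.9×21.2) = 0.001821 K/W
R_total = 0.1686 K/W
Q = ΔT / R_total = 35 / 0.1686

Q ≈ 208 W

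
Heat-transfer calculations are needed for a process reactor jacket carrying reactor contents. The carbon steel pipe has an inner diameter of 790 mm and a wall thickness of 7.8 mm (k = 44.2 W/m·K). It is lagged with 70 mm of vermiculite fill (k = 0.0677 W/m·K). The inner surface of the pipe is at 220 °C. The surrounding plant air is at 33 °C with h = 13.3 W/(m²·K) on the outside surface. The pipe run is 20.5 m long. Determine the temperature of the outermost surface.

Radial resistances (cylindrical: R_cond = ln(r_o/r_i)/(2πkL), R_conv = 1/(h·2πrL)):
R_carbon steel pipe wall = ln(402.8/395)/(2π×44.2×20.5) = 3.435×10^-6 K/W
R_vermiculite fill = ln(472.8/402.8)/(2π×0.0677×20.5) = 0.01838 K/W
R_outer film = 1/(h_o·2πr_oL) = 1/(13.3×2π×0.4728×20.5) = 0.001235 K/W
R_total = 0.01961 K/W
Q = ΔT/R_total = 187/0.01961
Q = 9530 W
T_interface = T_inner − Q·ΣR(inner→interface) = 220 − 9530×0.01838

T ≈ 44.8 °C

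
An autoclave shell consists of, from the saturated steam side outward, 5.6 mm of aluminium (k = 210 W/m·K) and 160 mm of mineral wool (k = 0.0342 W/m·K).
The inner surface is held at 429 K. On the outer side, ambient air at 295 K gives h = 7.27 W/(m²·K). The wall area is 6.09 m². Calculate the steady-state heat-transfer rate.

Using the resistance-network approach (series):
R_aluminium = L/(kA) = 0.0056/(210×6.09) = 4.379×10^-6 K/W
R_mineral wool = L/(kA) = 0.16/(0.0342×6.09) = 0.7682 K/W
R_outer film = 1/(h_o·A) = 1/(7.27×6.09) = 0.02259 K/W
R_total = 0.7908 K/W
Q = ΔT / R_total = 134 / 0.7908

Q ≈ 169 W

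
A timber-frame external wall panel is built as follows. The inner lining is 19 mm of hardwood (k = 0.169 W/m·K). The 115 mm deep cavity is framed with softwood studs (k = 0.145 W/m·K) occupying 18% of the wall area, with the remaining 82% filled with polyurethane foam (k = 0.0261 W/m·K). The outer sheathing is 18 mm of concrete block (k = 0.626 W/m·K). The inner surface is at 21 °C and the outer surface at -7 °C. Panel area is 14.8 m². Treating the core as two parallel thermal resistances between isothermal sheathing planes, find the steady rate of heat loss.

Q ≈ 162 W

Sheathing layers in series; stud and cavity paths in parallel between them.
R_inner = 0.019/(0.169×14.8) = 0.007596 K/W
R_stud  = 0.115/(0.145×0.18×14.8) = 0.2977 K/W
R_cav   = 0.115/(0.0261×0.82×14.8) = 0.3631 K/W
1/R_core = 1/R_stud + 1/R_cav → R_core = 0.1636 K/W
R_outer = 0.018/(0.626×14.8) = 0.001943 K/W
R_total = 0.1731 K/W
Q = ΔT/R_total = 28/0.1731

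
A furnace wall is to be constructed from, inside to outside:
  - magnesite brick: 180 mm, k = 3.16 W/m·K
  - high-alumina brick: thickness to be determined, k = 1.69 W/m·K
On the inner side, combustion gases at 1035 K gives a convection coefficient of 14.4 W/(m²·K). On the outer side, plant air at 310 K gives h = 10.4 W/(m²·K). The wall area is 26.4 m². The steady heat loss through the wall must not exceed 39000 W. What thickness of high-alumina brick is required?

Series thermal resistances:
R_inner film = 1/(h_i·A) = 1/(14.4×26.4) = 0.00263 K/W
R_magnesite brick = L/(kA) = 0.18/(3.16×26.4) = 0.002158 K/W
R_outer film = 1/(h_o·A) = 1/(10.4×26.4) = 0.003642 K/W
Sum of the known resistances R_other = 0.00843 K/W
Required total resistance R_tot = ΔT/Q_allow = 725/39000 = 0.01859 K/W
R_high-alumina brick = R_tot − R_other = 0.01016 K/W
L = R·k·A = 0.01016×1.69×26.4

L ≈ 453 mm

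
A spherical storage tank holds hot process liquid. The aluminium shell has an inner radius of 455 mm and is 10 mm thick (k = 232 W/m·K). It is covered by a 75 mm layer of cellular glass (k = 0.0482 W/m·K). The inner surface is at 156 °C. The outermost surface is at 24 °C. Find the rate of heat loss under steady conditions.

For a spherical shell R = (1/r₁ − 1/r₂)/(4πk); film R = 1/(h·4πr²). In series:
R_aluminium shell = (1/0.455 − 1/0.465)/(4π×232) = 1.621×10^-5 K/W
R_cellular glass = (1/0.465 − 1/0.54)/(4π×0.0482) = 0.4931 K/W
R_total = 0.4931 K/W
Q = ΔT/R_total = 132/0.4931

Q ≈ 268 W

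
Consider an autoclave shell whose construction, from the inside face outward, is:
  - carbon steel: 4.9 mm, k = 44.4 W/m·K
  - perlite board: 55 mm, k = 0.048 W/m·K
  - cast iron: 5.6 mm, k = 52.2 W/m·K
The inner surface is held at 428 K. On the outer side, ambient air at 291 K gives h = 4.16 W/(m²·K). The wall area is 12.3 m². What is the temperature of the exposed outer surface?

Model the wall as resistances in series:
R_carbon steel = L/(kA) = 0.0049/(44.4×12.3) = 8.972×10^-6 K/W
R_perlite board = L/(kA) = 0.055/(0.048×12.3) = 0.09316 K/W
R_cast iron = L/(kA) = 0.0056/(52.2×12.3) = 8.722×10^-6 K/W
R_outer film = 1/(h_o·A) = 1/(4.16×12.3) = 0.01954 K/W
R_total = 0.1127 K/W;  Q = ΔT/R_total = 137/0.1127 = 1215 W
T_interface = T_inner − Q·ΣR(inner→interface) = 428 − 1220×0.09317

T ≈ 315 K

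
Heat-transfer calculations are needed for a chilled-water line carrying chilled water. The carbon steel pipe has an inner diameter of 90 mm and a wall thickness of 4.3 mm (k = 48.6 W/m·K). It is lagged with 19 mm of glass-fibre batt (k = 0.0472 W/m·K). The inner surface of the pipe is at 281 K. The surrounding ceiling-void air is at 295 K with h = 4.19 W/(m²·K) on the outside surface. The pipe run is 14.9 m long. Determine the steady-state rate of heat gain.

Per-layer cylindrical resistances, series-summed:
R_carbon steel pipe wall = ln(49.3/45)/(2π×48.6×14.9) = 2.006×10^-5 K/W
R_glass-fibre batt = ln(68.3/49.3)/(2π×0.0472×14.9) = 0.07377 K/W
R_outer film = 1/(h_o·2πr_oL) = 1/(4.19×2π×0.0683×14.9) = 0.03732 K/W
R_total = 0.1111 K/W
Q = ΔT/R_total = 14/0.1111

Q ≈ 126 W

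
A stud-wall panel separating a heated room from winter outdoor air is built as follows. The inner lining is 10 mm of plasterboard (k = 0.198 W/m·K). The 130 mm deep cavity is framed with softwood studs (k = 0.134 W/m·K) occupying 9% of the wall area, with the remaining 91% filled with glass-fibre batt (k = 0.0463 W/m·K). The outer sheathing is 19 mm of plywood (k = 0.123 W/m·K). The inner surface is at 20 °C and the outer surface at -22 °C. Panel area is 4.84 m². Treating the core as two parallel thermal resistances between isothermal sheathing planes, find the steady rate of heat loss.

Sheathing layers in series; stud and cavity paths in parallel between them.
R_inner = 0.01/(0.198×4.84) = 0.01043 K/W
R_stud  = 0.13/(0.134×0.09×4.84) = 2.227 K/W
R_cav   = 0.13/(0.0463×0.91×4.84) = 0.6375 K/W
1/R_core = 1/R_stud + 1/R_cav → R_core = 0.4956 K/W
R_outer = 0.019/(0.123×4.84) = 0.03192 K/W
R_total = 0.538 K/W
Q = ΔT/R_total = 42/0.538

Q ≈ 78.1 W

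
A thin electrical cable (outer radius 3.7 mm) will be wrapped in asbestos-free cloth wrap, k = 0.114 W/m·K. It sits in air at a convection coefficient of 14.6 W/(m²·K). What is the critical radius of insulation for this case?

r_cr ≈ 7.81 mm

For a cylinder r_cr = k/h = 0.114/14.6
r_cr = 7.81 mm; since the bare radius (3.7 mm) is below r_cr, adding a thin layer of insulation will *increase* heat loss.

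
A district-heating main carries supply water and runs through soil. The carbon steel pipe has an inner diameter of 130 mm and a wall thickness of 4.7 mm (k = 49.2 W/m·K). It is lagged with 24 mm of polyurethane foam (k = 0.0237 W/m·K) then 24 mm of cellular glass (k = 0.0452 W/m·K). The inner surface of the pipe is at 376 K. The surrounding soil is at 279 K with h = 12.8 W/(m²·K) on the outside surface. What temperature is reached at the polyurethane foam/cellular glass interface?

T ≈ 309 K

Per-layer cylindrical resistances, series-summed:
R_carbon steel pipe wall = ln(69.7/65)/(2π×49.2×1) = 2.258×10^-4 K/W
R_polyurethane foam = ln(93.7/69.7)/(2π×0.0237×1) = 1.987 K/W
R_cellular glass = ln(117.7/93.7)/(2π×0.0452×1) = 0.803 K/W
R_outer film = 1/(h_o·2πr_oL) = 1/(12.8×2π×0.1177×1) = 0.1056 K/W
R_total = 2.896 K/W
Q = ΔT/R_total = 97/2.896
Q = 33.5 W/m
T_interface = T_inner − Q·ΣR(inner→interface) = 376 − 33.5×1.987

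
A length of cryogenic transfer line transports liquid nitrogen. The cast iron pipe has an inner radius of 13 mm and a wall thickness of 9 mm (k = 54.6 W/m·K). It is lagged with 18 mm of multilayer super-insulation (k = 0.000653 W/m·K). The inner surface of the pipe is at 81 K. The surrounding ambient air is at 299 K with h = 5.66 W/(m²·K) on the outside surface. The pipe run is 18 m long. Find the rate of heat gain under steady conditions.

Q ≈ 26.8 W

Cylindrical conduction, so R = ln(r₂/r₁)/(2πkL) per layer, in series:
R_cast iron pipe wall = ln(22/13)/(2π×54.6×18) = 8.52×10^-5 K/W
R_multilayer super-insulation = ln(40/22)/(2π×0.000653×18) = 8.095 K/W
R_outer film = 1/(h_o·2πr_oL) = 1/(5.66×2π×0.04×18) = 0.03905 K/W
R_total = 8.134 K/W
Q = ΔT/R_total = 218/8.134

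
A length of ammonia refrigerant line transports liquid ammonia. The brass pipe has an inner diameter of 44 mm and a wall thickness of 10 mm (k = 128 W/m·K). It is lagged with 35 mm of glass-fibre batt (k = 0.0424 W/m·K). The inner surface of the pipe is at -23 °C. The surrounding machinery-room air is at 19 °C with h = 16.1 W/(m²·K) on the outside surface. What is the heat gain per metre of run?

Treating each annulus and film as a series resistance:
R_brass pipe wall = ln(32/22)/(2π×128×1) = 4.659×10^-4 K/W
R_glass-fibre batt = ln(67/32)/(2π×0.0424×1) = 2.774 K/W
R_outer film = 1/(h_o·2πr_oL) = 1/(16.1×2π×0.067×1) = 0.1475 K/W
R_total = 2.922 K/W
Q = ΔT/R_total = 42/2.922

q′ ≈ 14.4 W/m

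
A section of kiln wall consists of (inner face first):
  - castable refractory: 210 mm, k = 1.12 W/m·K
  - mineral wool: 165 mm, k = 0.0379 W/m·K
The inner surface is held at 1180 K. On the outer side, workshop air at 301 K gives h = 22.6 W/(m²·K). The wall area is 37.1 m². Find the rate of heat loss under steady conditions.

Treating each layer as a thermal resistance in series:
R_castable refractory = L/(kA) = 0.21/(1.12×37.1) = 0.005054 K/W
R_mineral wool = L/(kA) = 0.165/(0.0379×37.1) = 0.1173 K/W
R_outer film = 1/(h_o·A) = 1/(22.6×37.1) = 0.001193 K/W
R_total = 0.1236 K/W
Q = ΔT / R_total = 879 / 0.1236

Q ≈ 7110 W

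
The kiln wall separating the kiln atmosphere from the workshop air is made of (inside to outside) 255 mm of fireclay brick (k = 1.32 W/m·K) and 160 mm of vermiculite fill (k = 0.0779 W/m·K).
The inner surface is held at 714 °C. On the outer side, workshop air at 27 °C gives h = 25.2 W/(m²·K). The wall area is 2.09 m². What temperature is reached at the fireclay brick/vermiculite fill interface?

Model the wall as resistances in series:
R_fireclay brick = L/(kA) = 0.255/(1.32×2.09) = 0.09243 K/W
R_vermiculite fill = L/(kA) = 0.16/(0.0779×2.09) = 0.9827 K/W
R_outer film = 1/(h_o·A) = 1/(25.2×2.09) = 0.01899 K/W
R_total = 1.094 K/W;  Q = ΔT/R_total = 687/1.094 = 627.9 W
T_interface = T_inner − Q·ΣR(inner→interface) = 714 − 628×0.09243

T ≈ 656 °C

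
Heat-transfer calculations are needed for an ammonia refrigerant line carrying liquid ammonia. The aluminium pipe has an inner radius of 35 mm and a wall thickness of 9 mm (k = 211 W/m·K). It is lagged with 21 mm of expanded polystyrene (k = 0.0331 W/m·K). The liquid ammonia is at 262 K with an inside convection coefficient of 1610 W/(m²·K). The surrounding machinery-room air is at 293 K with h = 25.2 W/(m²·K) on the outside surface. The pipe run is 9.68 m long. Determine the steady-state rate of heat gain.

Q ≈ 152 W

Per-layer cylindrical resistances, series-summed:
R_inner film = 1/(h_i·2πr₁L) = 1/(1610×2π×0.035×9.68) = 2.918×10^-4 K/W
R_aluminium pipe wall = ln(44/35)/(2π×211×9.68) = 1.783×10^-5 K/W
R_expanded polystyrene = ln(65/44)/(2π×0.0331×9.68) = 0.1938 K/W
R_outer film = 1/(h_o·2πr_oL) = 1/(25.2×2π×0.065×9.68) = 0.01004 K/W
R_total = 0.2042 K/W
Q = ΔT/R_total = 31/0.2042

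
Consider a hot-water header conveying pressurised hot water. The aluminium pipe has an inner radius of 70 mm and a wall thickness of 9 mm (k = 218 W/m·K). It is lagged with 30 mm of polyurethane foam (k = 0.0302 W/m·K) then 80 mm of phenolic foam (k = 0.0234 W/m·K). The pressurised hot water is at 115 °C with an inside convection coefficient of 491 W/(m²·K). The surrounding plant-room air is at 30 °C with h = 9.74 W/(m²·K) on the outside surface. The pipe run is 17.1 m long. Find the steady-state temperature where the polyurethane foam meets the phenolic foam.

Radial resistances (cylindrical: R_cond = ln(r_o/r_i)/(2πkL), R_conv = 1/(h·2πrL)):
R_inner film = 1/(h_i·2πr₁L) = 1/(491×2π×0.07×17.1) = 2.708×10^-4 K/W
R_aluminium pipe wall = ln(79/70)/(2π×218×17.1) = 5.164×10^-6 K/W
R_polyurethane foam = ln(109/79)/(2π×0.0302×17.1) = 0.09921 K/W
R_phenolic foam = ln(189/109)/(2π×0.0234×17.1) = 0.2189 K/W
R_outer film = 1/(h_o·2πr_oL) = 1/(9.74×2π×0.189×17.1) = 0.005056 K/W
R_total = 0.3235 K/W
Q = ΔT/R_total = 85/0.3235
Q = 263 W
T_interface = T_inner − Q·ΣR(inner→interface) = 115 − 263×0.09948

T ≈ 88.9 °C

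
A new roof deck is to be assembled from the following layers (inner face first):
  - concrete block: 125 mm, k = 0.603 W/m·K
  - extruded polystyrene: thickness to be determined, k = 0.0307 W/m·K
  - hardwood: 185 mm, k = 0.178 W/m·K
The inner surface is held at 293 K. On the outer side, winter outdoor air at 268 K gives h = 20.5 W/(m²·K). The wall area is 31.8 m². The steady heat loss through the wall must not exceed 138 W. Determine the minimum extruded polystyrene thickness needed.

Thermal resistances in series:
R_concrete block = L/(kA) = 0.125/(0.603×31.8) = 0.006519 K/W
R_hardwood = L/(kA) = 0.185/(0.178×31.8) = 0.03268 K/W
R_outer film = 1/(h_o·A) = 1/(20.5×31.8) = 0.001534 K/W
Sum of the known resistances R_other = 0.04074 K/W
Required total resistance R_tot = ΔT/Q_allow = 25/138 = 0.1812 K/W
R_extruded polystyrene = R_tot − R_other = 0.1404 K/W
L = R·k·A = 0.1404×0.0307×31.8

L ≈ 137 mm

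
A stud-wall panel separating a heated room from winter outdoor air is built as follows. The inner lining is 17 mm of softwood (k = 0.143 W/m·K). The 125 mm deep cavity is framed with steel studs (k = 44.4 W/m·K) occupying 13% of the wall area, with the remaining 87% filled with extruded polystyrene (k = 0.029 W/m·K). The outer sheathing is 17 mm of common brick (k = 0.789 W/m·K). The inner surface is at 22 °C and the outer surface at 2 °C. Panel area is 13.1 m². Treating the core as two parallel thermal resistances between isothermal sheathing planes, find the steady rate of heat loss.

Q ≈ 1620 W

Sheathing layers in series; stud and cavity paths in parallel between them.
R_inner = 0.017/(0.143×13.1) = 0.009075 K/W
R_stud  = 0.125/(44.4×0.13×13.1) = 0.001653 K/W
R_cav   = 0.125/(0.029×0.87×13.1) = 0.3782 K/W
1/R_core = 1/R_stud + 1/R_cav → R_core = 0.001646 K/W
R_outer = 0.017/(0.789×13.1) = 0.001645 K/W
R_total = 0.01237 K/W
Q = ΔT/R_total = 20/0.01237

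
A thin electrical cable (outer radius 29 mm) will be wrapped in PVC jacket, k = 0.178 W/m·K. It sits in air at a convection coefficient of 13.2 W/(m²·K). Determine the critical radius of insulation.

For a cylinder r_cr = k/h = 0.178/13.2
r_cr = 13.5 mm; since the bare radius (29 mm) is above r_cr, any added insulation will reduce heat loss.

r_cr ≈ 13.5 mm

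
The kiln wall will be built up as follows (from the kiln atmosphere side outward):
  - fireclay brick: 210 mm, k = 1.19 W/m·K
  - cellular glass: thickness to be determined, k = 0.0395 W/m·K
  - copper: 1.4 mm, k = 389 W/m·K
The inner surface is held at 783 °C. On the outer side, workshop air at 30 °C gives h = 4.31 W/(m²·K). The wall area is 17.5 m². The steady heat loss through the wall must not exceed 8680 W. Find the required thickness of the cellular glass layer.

Treating each layer as a thermal resistance in series:
R_fireclay brick = L/(kA) = 0.21/(1.19×17.5) = 0.01008 K/W
R_copper = L/(kA) = 0.0014/(389×17.5) = 2.057×10^-7 K/W
R_outer film = 1/(h_o·A) = 1/(4.31×17.5) = 0.01326 K/W
Sum of the known resistances R_other = 0.02334 K/W
Required total resistance R_tot = ΔT/Q_allow = 753/8680 = 0.08675 K/W
R_cellular glass = R_tot − R_other = 0.06341 K/W
L = R·k·A = 0.06341×0.0395×17.5

L ≈ 43.8 mm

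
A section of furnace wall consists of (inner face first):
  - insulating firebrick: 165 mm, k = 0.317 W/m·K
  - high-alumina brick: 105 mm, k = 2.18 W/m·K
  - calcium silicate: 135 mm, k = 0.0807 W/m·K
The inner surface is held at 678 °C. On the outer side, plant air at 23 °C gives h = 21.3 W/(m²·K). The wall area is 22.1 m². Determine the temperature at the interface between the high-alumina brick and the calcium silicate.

T ≈ 515 °C

Series thermal resistances:
R_insulating firebrick = L/(kA) = 0.165/(0.317×22.1) = 0.02355 K/W
R_high-alumina brick = L/(kA) = 0.105/(2.18×22.1) = 0.002179 K/W
R_calcium silicate = L/(kA) = 0.135/(0.0807×22.1) = 0.0757 K/W
R_outer film = 1/(h_o·A) = 1/(21.3×22.1) = 0.002124 K/W
R_total = 0.1036 K/W;  Q = ΔT/R_total = 655/0.1036 = 6325 W
T_interface = T_inner − Q·ΣR(inner→interface) = 678 − 6330×0.02573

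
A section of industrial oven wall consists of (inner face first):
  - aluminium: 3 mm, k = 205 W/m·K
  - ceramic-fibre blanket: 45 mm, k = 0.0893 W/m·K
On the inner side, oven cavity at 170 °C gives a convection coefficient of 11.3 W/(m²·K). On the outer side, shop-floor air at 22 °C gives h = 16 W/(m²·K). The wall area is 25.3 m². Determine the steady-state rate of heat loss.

Treating each layer as a thermal resistance in series:
R_inner film = 1/(h_i·A) = 1/(11.3×25.3) = 0.003498 K/W
R_aluminium = L/(kA) = 0.003/(205×25.3) = 5.784×10^-7 K/W
R_ceramic-fibre blanket = L/(kA) = 0.045/(0.0893×25.3) = 0.01992 K/W
R_outer film = 1/(h_o·A) = 1/(16×25.3) = 0.00247 K/W
R_total = 0.02589 K/W
Q = ΔT / R_total = 148 / 0.02589

Q ≈ 5720 W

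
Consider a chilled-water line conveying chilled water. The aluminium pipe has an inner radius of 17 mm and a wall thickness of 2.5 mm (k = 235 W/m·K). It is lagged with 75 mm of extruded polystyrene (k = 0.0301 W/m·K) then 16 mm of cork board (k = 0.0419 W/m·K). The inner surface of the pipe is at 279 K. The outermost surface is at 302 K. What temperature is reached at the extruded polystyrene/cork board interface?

For a radial system each layer contributes R = ln(r_out/r_in)/(2πkL); films add R = 1/(hA).
R_aluminium pipe wall = ln(19.5/17)/(2π×235×1) = 9.292×10^-5 K/W
R_extruded polystyrene = ln(94.5/19.5)/(2π×0.0301×1) = 8.345 K/W
R_cork board = ln(110.5/94.5)/(2π×0.0419×1) = 0.5941 K/W
R_total = 8.939 K/W
Q = ΔT/R_total = 23/8.939
Q = 2.57 W/m
T_interface = T_inner + Q·ΣR(inner→interface) = 279 + 2.57×8.345

T ≈ 300 K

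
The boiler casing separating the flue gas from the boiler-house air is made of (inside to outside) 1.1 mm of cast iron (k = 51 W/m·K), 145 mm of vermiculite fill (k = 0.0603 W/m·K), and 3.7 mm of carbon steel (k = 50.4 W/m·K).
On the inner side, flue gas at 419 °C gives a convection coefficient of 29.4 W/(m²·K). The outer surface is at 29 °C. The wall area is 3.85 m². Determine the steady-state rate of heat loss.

Q ≈ 616 W

Treating each layer as a thermal resistance in series:
R_inner film = 1/(h_i·A) = 1/(29.4×3.85) = 0.008835 K/W
R_cast iron = L/(kA) = 0.0011/(51×3.85) = 5.602×10^-6 K/W
R_vermiculite fill = L/(kA) = 0.145/(0.0603×3.85) = 0.6246 K/W
R_carbon steel = L/(kA) = 0.0037/(50.4×3.85) = 1.907×10^-5 K/W
R_total = 0.6334 K/W
Q = ΔT / R_total = 390 / 0.6334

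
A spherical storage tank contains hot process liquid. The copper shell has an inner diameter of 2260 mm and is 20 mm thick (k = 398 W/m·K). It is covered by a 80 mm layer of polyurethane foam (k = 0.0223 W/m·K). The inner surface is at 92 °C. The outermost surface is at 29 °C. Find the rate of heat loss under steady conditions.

For a spherical shell R = (1/r₁ − 1/r₂)/(4πk); film R = 1/(h·4πr²). In series:
R_copper shell = (1/1.13 − 1/1.15)/(4π×398) = 3.077×10^-6 K/W
R_polyurethane foam = (1/1.15 − 1/1.23)/(4π×0.0223) = 0.2018 K/W
R_total = 0.2018 K/W
Q = ΔT/R_total = 63/0.2018

Q ≈ 312 W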